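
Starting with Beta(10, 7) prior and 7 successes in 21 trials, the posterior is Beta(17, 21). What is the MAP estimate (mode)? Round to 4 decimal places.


The mode of Beta(a, b) when a > 1 and b > 1 is (a-1)/(a+b-2)
= (17 - 1) / (17 + 21 - 2)
= 16 / 36
= 0.4444

0.4444


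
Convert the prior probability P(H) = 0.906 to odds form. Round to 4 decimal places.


P(not H) = 1 - 0.906 = 0.094
Odds = 0.906 / 0.094 = 9.6383

9.6383


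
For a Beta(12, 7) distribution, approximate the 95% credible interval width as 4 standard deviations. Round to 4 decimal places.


Variance of Beta(a,b) = ab / ((a+b)^2 * (a+b+1))
= 12*7 / ((19)^2 * 20)
= 0.0116
SD = sqrt(0.0116) = 0.1079
Width = 4 * SD = 0.4315

0.4315


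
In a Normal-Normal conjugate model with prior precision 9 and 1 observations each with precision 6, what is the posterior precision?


Posterior precision = prior precision + n * observation precision
= 9 + 1 * 6
= 9 + 6 = 15

15


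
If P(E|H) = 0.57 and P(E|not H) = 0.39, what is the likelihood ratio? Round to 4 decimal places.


Likelihood ratio = P(E|H) / P(E|not H)
= 0.57 / 0.39
= 1.4615

1.4615


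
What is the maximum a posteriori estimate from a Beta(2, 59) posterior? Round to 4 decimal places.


The MAP estimate equals the mode of the distribution.
Mode of Beta(a,b) = (a-1)/(a+b-2)
= 1/59
= 0.0169

0.0169


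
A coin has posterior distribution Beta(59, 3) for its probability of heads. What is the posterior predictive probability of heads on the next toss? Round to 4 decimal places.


Posterior predictive = E[theta] = alpha/(alpha+beta)
= 59/62
= 0.9516

0.9516


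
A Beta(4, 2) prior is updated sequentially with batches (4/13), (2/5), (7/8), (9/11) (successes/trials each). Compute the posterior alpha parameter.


Sequential conjugate updating is equivalent to a single batch update.
Total successes across all batches = 22
alpha_posterior = alpha_prior + total_successes = 4 + 22
= 26

26


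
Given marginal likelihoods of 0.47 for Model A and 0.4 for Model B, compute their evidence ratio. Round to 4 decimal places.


Ratio = ML(A) / ML(B) = 0.47/0.4
= 1.175

1.175


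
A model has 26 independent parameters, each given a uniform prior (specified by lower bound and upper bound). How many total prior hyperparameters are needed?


Each uniform prior needs 2 hyperparameters (lower bound and upper bound).
Total = 2 * 26 = 52

52


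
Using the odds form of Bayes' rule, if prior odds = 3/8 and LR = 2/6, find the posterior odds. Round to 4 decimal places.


Bayes' rule in odds form: posterior odds = prior odds * LR
= (3 * 2) / (8 * 6)
= 6/48 = 0.125

0.125


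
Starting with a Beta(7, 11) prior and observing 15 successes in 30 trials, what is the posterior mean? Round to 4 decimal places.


Posterior parameters: alpha = 7 + 15 = 22
beta = 11 + 15 = 26
Posterior mean = alpha / (alpha + beta) = 22 / 48
= 0.4583

0.4583


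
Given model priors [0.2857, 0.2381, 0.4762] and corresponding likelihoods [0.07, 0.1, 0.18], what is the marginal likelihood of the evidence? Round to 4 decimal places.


P(E) = sum_i P(M_i) P(E|M_i)
= 0.02 + 0.0238 + 0.0857
= 0.1295

0.1295


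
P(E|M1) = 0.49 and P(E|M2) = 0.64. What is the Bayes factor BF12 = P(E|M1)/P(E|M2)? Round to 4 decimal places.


Bayes factor BF12 = P(E|M1) / P(E|M2)
= 0.49 / 0.64
= 0.7656

0.7656


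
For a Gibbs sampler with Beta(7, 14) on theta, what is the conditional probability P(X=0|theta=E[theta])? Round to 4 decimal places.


E[theta] = 7/(7+14) = 0.3333
P(X=0|theta) = 1 - theta = 0.6667

0.6667


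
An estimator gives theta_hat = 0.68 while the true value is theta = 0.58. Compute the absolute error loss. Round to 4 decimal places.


The absolute error loss is |theta_hat - theta|
= |0.68 - 0.58|
= 0.1

0.1


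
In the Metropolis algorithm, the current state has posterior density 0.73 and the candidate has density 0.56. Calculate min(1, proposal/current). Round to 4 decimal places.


Ratio = 0.56/0.73 = 0.7671
Acceptance probability = min(1, 0.7671)
= 0.7671

0.7671


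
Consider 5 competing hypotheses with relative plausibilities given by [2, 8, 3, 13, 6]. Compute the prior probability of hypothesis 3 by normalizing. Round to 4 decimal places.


Sum of weights = 2 + 8 + 3 + 13 + 6 = 32
Normalized prior for H3 = 3 / 32
= 0.0938

0.0938


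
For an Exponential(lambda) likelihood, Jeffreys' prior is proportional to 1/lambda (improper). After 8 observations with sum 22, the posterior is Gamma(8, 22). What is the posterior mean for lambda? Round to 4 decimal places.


Posterior = Gamma(n, sum_x) = Gamma(8, 22)
Posterior mean = shape/rate = 8/22
= 0.3636

0.3636


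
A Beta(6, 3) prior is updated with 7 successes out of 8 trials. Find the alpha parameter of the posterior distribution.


In the Beta-Binomial conjugate update:
alpha_post = alpha_prior + successes
= 6 + 7
= 13

13


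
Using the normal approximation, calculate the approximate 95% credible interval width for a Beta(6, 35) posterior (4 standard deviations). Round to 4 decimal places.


Var(Beta) = 6*35/(41^2 * 42) = 0.003
SD = 0.0545
Width ~ 4*SD = 0.2182

0.2182


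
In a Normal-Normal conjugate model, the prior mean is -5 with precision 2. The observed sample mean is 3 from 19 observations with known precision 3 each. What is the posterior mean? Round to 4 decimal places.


Posterior precision = tau0 + n*tau = 2 + 19*3 = 59
Posterior mean = (tau0*mu0 + n*tau*xbar) / posterior_precision
= (2*-5 + 19*3*3) / 59
= 161 / 59 = 2.7288

2.7288


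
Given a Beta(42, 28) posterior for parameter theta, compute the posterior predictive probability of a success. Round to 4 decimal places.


For a Beta-Bernoulli model, the predictive probability is the mean:
P(success) = 42/(42+28) = 42/70 = 0.6

0.6


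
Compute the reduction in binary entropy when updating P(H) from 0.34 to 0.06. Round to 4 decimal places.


H_before = -p*log2(p) - (1-p)*log2(1-p) for p=0.34: 0.9248
H_after for p=0.06: 0.3274
Reduction = 0.9248 - 0.3274 = 0.5974

0.5974


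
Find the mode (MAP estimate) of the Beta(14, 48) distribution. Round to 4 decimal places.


For Beta(a,b) with a,b > 1:
Mode = (a-1)/(a+b-2) = (14-1)/(62-2)
= 13/60 = 0.2167

0.2167


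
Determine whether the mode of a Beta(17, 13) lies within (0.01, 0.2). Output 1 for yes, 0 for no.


First find the mode: (a-1)/(a+b-2) = 0.5714
Is 0.5714 in (0.01, 0.2)? 0

0


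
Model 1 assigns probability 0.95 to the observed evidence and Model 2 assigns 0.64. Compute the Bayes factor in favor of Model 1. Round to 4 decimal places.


BF = P(data|M1) / P(data|M2)
= 0.95 / 0.64 = 1.4844

1.4844


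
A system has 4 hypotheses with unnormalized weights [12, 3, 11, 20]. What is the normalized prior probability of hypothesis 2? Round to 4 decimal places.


The normalized prior is the weight divided by the total.
Total weight = 46
P(H2) = 3 / 46 = 0.0652

0.0652


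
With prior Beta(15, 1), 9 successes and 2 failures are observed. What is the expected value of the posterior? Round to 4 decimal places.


Posterior = Beta(24, 3)
E[theta] = alpha/(alpha+beta)
= 24/27 = 0.8889

0.8889


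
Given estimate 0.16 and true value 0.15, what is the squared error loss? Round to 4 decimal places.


Squared error = (estimate - true)^2
Difference = 0.01
Loss = 0.01^2 = 0.0001

0.0001


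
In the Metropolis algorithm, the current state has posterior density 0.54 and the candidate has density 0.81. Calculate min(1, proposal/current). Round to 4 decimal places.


Ratio = 0.81/0.54 = 1.5
Acceptance probability = min(1, 1.5)
= 1.0

1.0


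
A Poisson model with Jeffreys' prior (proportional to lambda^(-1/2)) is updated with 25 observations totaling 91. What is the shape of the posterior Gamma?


Posterior = Gamma(0.5 + S, n)
= Gamma(0.5 + 91, 25)
Posterior shape = 0.5 + S = 0.5 + 91 = 91.5

91.5


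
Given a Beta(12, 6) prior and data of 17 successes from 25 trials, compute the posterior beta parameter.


Number of failures = 25 - 17 = 8
Posterior beta = 6 + 8 = 14

14


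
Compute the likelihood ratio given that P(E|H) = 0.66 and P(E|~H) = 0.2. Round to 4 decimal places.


LR = P(E|H) / P(E|~H)
= 0.66 / 0.2 = 3.3

3.3


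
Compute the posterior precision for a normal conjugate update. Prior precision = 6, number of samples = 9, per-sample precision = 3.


tau_post = tau_0 + n * tau
= 6 + 9 * 3 = 33

33


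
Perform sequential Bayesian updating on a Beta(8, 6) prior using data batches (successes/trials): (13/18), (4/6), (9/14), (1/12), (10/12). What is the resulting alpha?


Accumulate successes: 37
Posterior alpha = prior alpha + sum of successes
= 8 + 37 = 45

45


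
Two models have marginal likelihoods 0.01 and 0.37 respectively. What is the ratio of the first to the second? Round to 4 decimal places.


Evidence ratio = 0.01 / 0.37
= 0.027

0.027


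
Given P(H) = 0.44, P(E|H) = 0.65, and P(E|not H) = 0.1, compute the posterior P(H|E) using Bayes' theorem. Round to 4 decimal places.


By Bayes' theorem: P(H|E) = P(E|H)*P(H) / P(E)
P(E) = P(E|H)*P(H) + P(E|not H)*P(not H)
P(E) = 0.65*0.44 + 0.1*0.56 = 0.342
P(H|E) = 0.65*0.44 / 0.342 = 0.8363

0.8363


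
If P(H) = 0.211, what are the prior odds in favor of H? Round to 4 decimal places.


Prior odds = P(H) / (1 - P(H))
= 0.211 / 0.789
= 0.2674

0.2674


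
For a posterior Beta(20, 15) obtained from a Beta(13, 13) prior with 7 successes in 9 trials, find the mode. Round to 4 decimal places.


Mode = (alpha - 1) / (alpha + beta - 2)
= 19 / 33
= 0.5758

0.5758


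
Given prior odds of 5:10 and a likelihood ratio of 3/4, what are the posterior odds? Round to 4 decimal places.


Posterior odds = prior odds * LR
Prior odds = 5/10 = 0.5
LR = 3/4 = 0.75
Posterior odds = 0.5 * 0.75 = 0.375

0.375


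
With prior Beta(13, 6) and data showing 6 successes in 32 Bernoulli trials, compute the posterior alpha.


Conjugate update: alpha_posterior = alpha_prior + k
= 13 + 6 = 19

19


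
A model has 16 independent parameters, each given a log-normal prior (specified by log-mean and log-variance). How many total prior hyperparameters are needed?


Each log-normal prior needs 2 hyperparameters (log-mean and log-variance).
Total = 2 * 16 = 32

32


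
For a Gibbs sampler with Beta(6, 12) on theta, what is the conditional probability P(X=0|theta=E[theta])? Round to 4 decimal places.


E[theta] = 6/(6+12) = 0.3333
P(X=0|theta) = 1 - theta = 0.6667

0.6667


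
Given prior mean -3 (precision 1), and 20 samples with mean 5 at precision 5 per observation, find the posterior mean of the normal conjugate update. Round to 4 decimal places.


The posterior mean is a precision-weighted average of prior and data.
Post. prec. = 1 + 100 = 101
Post. mean = (-3 + 500)/101 = 497/101 = 4.9208

4.9208


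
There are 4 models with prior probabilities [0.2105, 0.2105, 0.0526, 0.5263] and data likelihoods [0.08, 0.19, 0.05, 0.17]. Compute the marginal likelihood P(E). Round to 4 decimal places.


P(E) = sum over models of P(M_i) * P(E|M_i)
= 0.2105*0.08 + 0.2105*0.19 + 0.0526*0.05 + 0.5263*0.17
= 0.1489

0.1489


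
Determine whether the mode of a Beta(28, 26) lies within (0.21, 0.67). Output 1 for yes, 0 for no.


First find the mode: (a-1)/(a+b-2) = 0.5192
Is 0.5192 in (0.21, 0.67)? 1

1


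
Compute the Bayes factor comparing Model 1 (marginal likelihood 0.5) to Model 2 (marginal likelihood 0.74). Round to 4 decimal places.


BF12 = marginal likelihood of M1 / marginal likelihood of M2
= 0.5/0.74
= 0.6757

0.6757


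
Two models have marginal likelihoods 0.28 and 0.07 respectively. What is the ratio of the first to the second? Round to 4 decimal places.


Evidence ratio = 0.28 / 0.07
= 4.0

4.0


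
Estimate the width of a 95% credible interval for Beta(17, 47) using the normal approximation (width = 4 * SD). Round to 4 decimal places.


For Beta(a,b): Var = ab/((a+b)^2(a+b+1))
Var = 0.003, SD = 0.0548
Approximate 95% CI width = 4 * 0.0548 = 0.2191

0.2191


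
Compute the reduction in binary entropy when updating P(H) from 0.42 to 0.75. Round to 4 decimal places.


H_before = -p*log2(p) - (1-p)*log2(1-p) for p=0.42: 0.9815
H_after for p=0.75: 0.8113
Reduction = 0.9815 - 0.8113 = 0.1702

0.1702


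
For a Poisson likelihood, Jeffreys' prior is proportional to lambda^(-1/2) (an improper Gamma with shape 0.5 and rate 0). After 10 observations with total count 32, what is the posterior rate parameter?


Jeffreys' prior for Poisson is proportional to lambda^(-1/2).
Posterior is Gamma(0.5 + S, 0 + n) = Gamma(0.5 + 32, 10).
Posterior rate = 0 + n = 10

10.0


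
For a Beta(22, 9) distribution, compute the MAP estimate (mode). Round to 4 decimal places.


MAP = mode = (a-1)/(a+b-2)
= (22-1)/(22+9-2)
= 21/29 = 0.7241

0.7241


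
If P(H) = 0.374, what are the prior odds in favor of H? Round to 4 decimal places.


Prior odds = P(H) / (1 - P(H))
= 0.374 / 0.626
= 0.5974

0.5974


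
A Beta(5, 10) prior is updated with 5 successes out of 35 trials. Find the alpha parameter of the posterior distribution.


In the Beta-Binomial conjugate update:
alpha_post = alpha_prior + successes
= 5 + 5
= 10

10


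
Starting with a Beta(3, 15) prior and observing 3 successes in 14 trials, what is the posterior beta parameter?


Posterior beta = prior beta + failures
Failures = 14 - 3 = 11
beta_post = 15 + 11 = 26

26


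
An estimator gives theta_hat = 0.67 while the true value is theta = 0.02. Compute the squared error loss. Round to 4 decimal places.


The squared error loss is (theta_hat - theta)^2
= (0.67 - 0.02)^2
= (0.65)^2 = 0.4225

0.4225


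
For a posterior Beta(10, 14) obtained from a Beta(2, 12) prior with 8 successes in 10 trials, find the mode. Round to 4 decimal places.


Mode = (alpha - 1) / (alpha + beta - 2)
= 9 / 22
= 0.4091

0.4091


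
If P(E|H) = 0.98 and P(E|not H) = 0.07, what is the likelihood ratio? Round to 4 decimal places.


Likelihood ratio = P(E|H) / P(E|not H)
= 0.98 / 0.07
= 14.0

14.0


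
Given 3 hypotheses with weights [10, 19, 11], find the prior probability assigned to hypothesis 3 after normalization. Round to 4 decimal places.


To normalize, divide each weight by the sum of all weights.
Sum = 40
Prior(H3) = 11/40 = 0.275

0.275


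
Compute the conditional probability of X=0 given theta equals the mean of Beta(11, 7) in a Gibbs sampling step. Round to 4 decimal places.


Mean of Beta(11, 7) = 0.6111
P(X=0 | theta=0.6111) = 0.3889

0.3889


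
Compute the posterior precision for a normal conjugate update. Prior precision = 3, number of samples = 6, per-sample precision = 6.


tau_post = tau_0 + n * tau
= 3 + 6 * 6 = 39

39


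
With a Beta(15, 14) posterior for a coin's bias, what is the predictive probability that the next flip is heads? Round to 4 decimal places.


The predictive probability equals the posterior mean.
P(next = heads) = alpha / (alpha + beta)
= 15 / 29 = 0.5172

0.5172


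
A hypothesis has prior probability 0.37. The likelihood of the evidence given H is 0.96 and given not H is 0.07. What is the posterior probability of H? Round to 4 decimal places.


Using Bayes' theorem:
P(E) = 0.37 * 0.96 + 0.63 * 0.07
P(E) = 0.3993
P(H|E) = (0.37 * 0.96) / 0.3993 = 0.8896

0.8896


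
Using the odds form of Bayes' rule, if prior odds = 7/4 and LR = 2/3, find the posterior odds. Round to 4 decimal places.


Bayes' rule in odds form: posterior odds = prior odds * LR
= (7 * 2) / (4 * 3)
= 14/12 = 1.1667

1.1667


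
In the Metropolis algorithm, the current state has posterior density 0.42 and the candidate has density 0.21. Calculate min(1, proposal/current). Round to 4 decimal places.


Ratio = 0.21/0.42 = 0.5
Acceptance probability = min(1, 0.5)
= 0.5

0.5


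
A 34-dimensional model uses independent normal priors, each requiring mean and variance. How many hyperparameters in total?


Per parameter: 2 (mean and variance).
Total = 34 * 2 = 68

68


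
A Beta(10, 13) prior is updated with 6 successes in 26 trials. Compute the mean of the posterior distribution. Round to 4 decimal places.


After update: Beta(16, 33)
Mean = 16 / (16 + 33) = 16 / 49
= 0.3265

0.3265


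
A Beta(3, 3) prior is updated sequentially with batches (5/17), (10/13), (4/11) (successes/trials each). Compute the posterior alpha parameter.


Sequential conjugate updating is equivalent to a single batch update.
Total successes across all batches = 19
alpha_posterior = alpha_prior + total_successes = 3 + 19
= 22

22


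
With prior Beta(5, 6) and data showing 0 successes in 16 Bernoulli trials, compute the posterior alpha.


Conjugate update: alpha_posterior = alpha_prior + k
= 5 + 0 = 5

5


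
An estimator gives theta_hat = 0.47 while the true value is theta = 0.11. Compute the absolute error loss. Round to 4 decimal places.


The absolute error loss is |theta_hat - theta|
= |0.47 - 0.11|
= 0.36

0.36


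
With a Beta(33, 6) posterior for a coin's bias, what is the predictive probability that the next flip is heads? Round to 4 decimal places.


The predictive probability equals the posterior mean.
P(next = heads) = alpha / (alpha + beta)
= 33 / 39 = 0.8462

0.8462


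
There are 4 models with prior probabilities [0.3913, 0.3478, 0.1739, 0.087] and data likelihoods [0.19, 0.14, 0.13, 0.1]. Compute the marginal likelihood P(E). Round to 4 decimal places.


P(E) = sum over models of P(M_i) * P(E|M_i)
= 0.3913*0.19 + 0.3478*0.14 + 0.1739*0.13 + 0.087*0.1
= 0.1543

0.1543


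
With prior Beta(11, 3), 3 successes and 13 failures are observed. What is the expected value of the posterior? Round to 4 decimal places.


Posterior = Beta(14, 16)
E[theta] = alpha/(alpha+beta)
= 14/30 = 0.4667

0.4667


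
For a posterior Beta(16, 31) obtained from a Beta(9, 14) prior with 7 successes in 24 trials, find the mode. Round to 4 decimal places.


Mode = (alpha - 1) / (alpha + beta - 2)
= 15 / 45
= 0.3333

0.3333


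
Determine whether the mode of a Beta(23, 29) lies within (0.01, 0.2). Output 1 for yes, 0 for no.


First find the mode: (a-1)/(a+b-2) = 0.44
Is 0.44 in (0.01, 0.2)? 0

0


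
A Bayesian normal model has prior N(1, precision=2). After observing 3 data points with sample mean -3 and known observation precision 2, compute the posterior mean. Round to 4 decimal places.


Posterior mean = (prior_precision * prior_mean + n * data_precision * data_mean) / (prior_precision + n * data_precision)
Numerator = 2*1 + 3*2*-3 = -16
Denominator = 2 + 3*2 = 8
Posterior mean = -2.0

-2.0


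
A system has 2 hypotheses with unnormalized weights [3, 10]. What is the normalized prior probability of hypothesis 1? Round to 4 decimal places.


The normalized prior is the weight divided by the total.
Total weight = 13
P(H1) = 3 / 13 = 0.2308

0.2308


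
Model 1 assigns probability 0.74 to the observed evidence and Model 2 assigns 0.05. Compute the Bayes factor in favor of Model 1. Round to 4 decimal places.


BF = P(data|M1) / P(data|M2)
= 0.74 / 0.05 = 14.8

14.8


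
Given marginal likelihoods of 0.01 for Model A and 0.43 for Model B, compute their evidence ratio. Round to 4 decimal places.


Ratio = ML(A) / ML(B) = 0.01/0.43
= 0.0233

0.0233


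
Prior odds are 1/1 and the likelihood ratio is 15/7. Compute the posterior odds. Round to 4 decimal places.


Posterior odds = prior odds * likelihood ratio
= (1/1) * (15/7)
= 15 / 7
= 2.1429

2.1429


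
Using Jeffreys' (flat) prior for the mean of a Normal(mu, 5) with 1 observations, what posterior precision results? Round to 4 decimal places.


Flat prior means prior precision is 0.
Posterior precision = n / sigma^2 = 1/5 = 0.2

0.2


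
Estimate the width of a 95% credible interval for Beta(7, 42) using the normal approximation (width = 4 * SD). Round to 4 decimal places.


For Beta(a,b): Var = ab/((a+b)^2(a+b+1))
Var = 0.0024, SD = 0.0495
Approximate 95% CI width = 4 * 0.0495 = 0.1979

0.1979


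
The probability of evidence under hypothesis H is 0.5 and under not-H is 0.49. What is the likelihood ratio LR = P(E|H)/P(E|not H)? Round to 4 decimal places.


LR = 0.5 / 0.49
= 1.0204

1.0204


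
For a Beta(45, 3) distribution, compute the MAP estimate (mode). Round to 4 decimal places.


MAP = mode = (a-1)/(a+b-2)
= (45-1)/(45+3-2)
= 44/46 = 0.9565

0.9565


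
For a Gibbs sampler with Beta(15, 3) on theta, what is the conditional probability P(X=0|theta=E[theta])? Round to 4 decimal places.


E[theta] = 15/(15+3) = 0.8333
P(X=0|theta) = 1 - theta = 0.1667

0.1667


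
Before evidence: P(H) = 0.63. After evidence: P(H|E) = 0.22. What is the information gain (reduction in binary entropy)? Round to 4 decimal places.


Prior entropy = 0.9507
Posterior entropy = 0.7602
Information gain = 0.9507 - 0.7602 = 0.1905

0.1905


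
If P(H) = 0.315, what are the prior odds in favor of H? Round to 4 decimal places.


Prior odds = P(H) / (1 - P(H))
= 0.315 / 0.685
= 0.4599

0.4599


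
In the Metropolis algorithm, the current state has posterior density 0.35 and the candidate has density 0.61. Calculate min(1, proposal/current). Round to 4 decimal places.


Ratio = 0.61/0.35 = 1.7429
Acceptance probability = min(1, 1.7429)
= 1.0

1.0


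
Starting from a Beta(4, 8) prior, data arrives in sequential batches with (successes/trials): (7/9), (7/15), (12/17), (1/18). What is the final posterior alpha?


In sequential Bayesian updating, we sum all successes.
Total successes = 27
Final alpha = 4 + 27 = 31

31


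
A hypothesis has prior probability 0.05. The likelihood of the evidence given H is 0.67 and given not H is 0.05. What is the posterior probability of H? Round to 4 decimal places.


Using Bayes' theorem:
P(E) = 0.05 * 0.67 + 0.95 * 0.05
P(E) = 0.081
P(H|E) = (0.05 * 0.67) / 0.081 = 0.4136

0.4136


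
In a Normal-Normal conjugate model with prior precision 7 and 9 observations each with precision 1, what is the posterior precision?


Posterior precision = prior precision + n * observation precision
= 7 + 9 * 1
= 7 + 9 = 16

16


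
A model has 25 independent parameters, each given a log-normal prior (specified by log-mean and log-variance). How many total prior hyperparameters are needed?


Each log-normal prior needs 2 hyperparameters (log-mean and log-variance).
Total = 2 * 25 = 50

50


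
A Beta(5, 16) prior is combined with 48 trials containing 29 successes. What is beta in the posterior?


In conjugate updating:
beta_posterior = beta_prior + (n - k)
= 16 + (48 - 29)
= 16 + 19 = 35

35


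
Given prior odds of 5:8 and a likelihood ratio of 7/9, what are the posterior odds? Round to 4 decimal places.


Posterior odds = prior odds * LR
Prior odds = 5/8 = 0.625
LR = 7/9 = 0.7778
Posterior odds = 0.625 * 0.7778 = 0.4861

0.4861


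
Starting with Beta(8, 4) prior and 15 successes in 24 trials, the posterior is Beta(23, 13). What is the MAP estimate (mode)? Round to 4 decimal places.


The mode of Beta(a, b) when a > 1 and b > 1 is (a-1)/(a+b-2)
= (23 - 1) / (23 + 13 - 2)
= 22 / 34
= 0.6471

0.6471


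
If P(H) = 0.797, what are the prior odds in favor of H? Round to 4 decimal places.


Prior odds = P(H) / (1 - P(H))
= 0.797 / 0.203
= 3.9261

3.9261


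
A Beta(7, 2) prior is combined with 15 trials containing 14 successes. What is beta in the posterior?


In conjugate updating:
beta_posterior = beta_prior + (n - k)
= 2 + (15 - 14)
= 2 + 1 = 3

3


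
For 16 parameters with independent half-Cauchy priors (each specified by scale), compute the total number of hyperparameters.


A half-Cauchy prior has 1 hyperparameter per parameter.
Total = 16 * 1 = 16

16


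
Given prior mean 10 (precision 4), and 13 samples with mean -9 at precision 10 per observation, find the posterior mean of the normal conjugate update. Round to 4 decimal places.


The posterior mean is a precision-weighted average of prior and data.
Post. prec. = 4 + 130 = 134
Post. mean = (40 + -1170)/134 = -1130/134 = -8.4328

-8.4328


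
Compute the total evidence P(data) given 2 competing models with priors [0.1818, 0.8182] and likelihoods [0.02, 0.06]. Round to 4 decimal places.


Marginal likelihood = sum P(model_i) * P(data|model_i)
Model 1: 0.1818 * 0.02 = 0.0036
Model 2: 0.8182 * 0.06 = 0.0491
Total = 0.0527

0.0527


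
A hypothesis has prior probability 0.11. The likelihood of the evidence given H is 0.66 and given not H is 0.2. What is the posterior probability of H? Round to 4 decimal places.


Using Bayes' theorem:
P(E) = 0.11 * 0.66 + 0.89 * 0.2
P(E) = 0.2506
P(H|E) = (0.11 * 0.66) / 0.2506 = 0.2897

0.2897


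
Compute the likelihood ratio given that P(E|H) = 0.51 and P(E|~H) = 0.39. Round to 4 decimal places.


LR = P(E|H) / P(E|~H)
= 0.51 / 0.39 = 1.3077

1.3077


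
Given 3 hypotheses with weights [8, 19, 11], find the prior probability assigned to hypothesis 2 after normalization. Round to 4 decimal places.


To normalize, divide each weight by the sum of all weights.
Sum = 38
Prior(H2) = 19/38 = 0.5

0.5


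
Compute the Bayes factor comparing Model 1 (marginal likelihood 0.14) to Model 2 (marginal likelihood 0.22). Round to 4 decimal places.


BF12 = marginal likelihood of M1 / marginal likelihood of M2
= 0.14/0.22
= 0.6364

0.6364


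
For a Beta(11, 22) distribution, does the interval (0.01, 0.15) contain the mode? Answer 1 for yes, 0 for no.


Mode of Beta(a,b) = (a-1)/(a+b-2)
= (11-1)/(11+22-2) = 0.3226
Check: 0.01 <= 0.3226 <= 0.15?
Result: 0

0


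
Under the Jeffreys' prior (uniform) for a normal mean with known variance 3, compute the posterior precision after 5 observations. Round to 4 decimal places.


Prior precision = 0 (flat prior).
Post. prec. = 0 + n/var = 5/3 = 1.6667

1.6667


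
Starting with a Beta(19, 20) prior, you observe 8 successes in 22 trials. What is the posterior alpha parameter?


For a Beta-Binomial conjugate model:
Posterior alpha = prior alpha + number of successes
= 19 + 8 = 27

27


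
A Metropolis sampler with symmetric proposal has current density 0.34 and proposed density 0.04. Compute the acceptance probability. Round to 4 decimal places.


For symmetric proposals, acceptance = min(1, pi(x*)/pi(x))
= min(1, 0.04/0.34)
= min(1, 0.1176) = 0.1176

0.1176


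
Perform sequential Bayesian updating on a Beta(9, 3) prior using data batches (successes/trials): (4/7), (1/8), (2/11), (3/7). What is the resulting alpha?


Accumulate successes: 10
Posterior alpha = prior alpha + sum of successes
= 9 + 10 = 19

19


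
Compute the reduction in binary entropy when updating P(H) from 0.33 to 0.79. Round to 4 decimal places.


H_before = -p*log2(p) - (1-p)*log2(1-p) for p=0.33: 0.9149
H_after for p=0.79: 0.7415
Reduction = 0.9149 - 0.7415 = 0.1734

0.1734


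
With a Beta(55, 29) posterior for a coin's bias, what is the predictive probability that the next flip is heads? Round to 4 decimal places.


The predictive probability equals the posterior mean.
P(next = heads) = alpha / (alpha + beta)
= 55 / 84 = 0.6548

0.6548


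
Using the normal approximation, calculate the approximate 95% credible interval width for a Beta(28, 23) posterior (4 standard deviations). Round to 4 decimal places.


Var(Beta) = 28*23/(51^2 * 52) = 0.0048
SD = 0.069
Width ~ 4*SD = 0.276

0.276


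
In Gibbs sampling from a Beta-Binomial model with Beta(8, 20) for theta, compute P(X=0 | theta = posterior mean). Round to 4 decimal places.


Posterior mean = alpha/(alpha+beta) = 8/28 = 0.2857
P(X=0|theta=mean) = 1 - theta = 0.7143

0.7143


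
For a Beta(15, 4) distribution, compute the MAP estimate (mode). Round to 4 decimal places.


MAP = mode = (a-1)/(a+b-2)
= (15-1)/(15+4-2)
= 14/17 = 0.8235

0.8235


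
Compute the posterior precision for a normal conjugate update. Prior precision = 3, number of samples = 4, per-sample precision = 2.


tau_post = tau_0 + n * tau
= 3 + 4 * 2 = 11

11


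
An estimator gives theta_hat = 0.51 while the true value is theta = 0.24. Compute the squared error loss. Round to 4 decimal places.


The squared error loss is (theta_hat - theta)^2
= (0.51 - 0.24)^2
= (0.27)^2 = 0.0729

0.0729


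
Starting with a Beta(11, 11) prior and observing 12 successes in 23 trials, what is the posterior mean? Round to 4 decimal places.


Posterior parameters: alpha = 11 + 12 = 23
beta = 11 + 11 = 22
Posterior mean = alpha / (alpha + beta) = 23 / 45
= 0.5111

0.5111


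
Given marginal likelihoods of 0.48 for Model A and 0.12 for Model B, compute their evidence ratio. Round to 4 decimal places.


Ratio = ML(A) / ML(B) = 0.48/0.12
= 4.0

4.0


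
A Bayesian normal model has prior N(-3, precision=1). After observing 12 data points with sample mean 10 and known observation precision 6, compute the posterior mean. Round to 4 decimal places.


Posterior mean = (prior_precision * prior_mean + n * data_precision * data_mean) / (prior_precision + n * data_precision)
Numerator = 1*-3 + 12*6*10 = 717
Denominator = 1 + 12*6 = 73
Posterior mean = 9.8219

9.8219


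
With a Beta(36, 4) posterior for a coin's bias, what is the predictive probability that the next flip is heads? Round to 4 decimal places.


The predictive probability equals the posterior mean.
P(next = heads) = alpha / (alpha + beta)
= 36 / 40 = 0.9

0.9


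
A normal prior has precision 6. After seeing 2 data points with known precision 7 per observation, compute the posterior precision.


In the conjugate normal model, precisions add:
tau_posterior = tau_prior + n * tau_data
= 6 + 2*7 = 20

20


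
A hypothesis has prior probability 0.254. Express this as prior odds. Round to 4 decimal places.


Odds = P(H) / P(not H) = 0.254 / 0.746
= 0.3405

0.3405


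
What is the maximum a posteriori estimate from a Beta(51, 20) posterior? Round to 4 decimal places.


The MAP estimate equals the mode of the distribution.
Mode of Beta(a,b) = (a-1)/(a+b-2)
= 50/69
= 0.7246

0.7246


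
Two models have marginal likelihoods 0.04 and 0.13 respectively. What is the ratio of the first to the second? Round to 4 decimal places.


Evidence ratio = 0.04 / 0.13
= 0.3077

0.3077


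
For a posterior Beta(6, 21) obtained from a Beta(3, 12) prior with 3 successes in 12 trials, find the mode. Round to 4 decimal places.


Mode = (alpha - 1) / (alpha + beta - 2)
= 5 / 25
= 0.2

0.2


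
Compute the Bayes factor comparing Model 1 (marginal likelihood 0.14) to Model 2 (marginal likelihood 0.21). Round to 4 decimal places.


BF12 = marginal likelihood of M1 / marginal likelihood of M2
= 0.14/0.21
= 0.6667

0.6667


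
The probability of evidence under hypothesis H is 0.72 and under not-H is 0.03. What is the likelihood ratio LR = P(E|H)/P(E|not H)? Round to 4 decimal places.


LR = 0.72 / 0.03
= 24.0

24.0


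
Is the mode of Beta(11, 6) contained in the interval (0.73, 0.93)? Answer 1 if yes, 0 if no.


Mode = (a-1)/(a+b-2) = 10/15 = 0.6667
Interval: (0.73, 0.93)
Contains mode? 0

0


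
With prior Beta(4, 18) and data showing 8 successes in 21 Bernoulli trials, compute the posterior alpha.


Conjugate update: alpha_posterior = alpha_prior + k
= 4 + 8 = 12

12


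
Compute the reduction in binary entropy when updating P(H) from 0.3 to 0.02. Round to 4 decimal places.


H_before = -p*log2(p) - (1-p)*log2(1-p) for p=0.3: 0.8813
H_after for p=0.02: 0.1414
Reduction = 0.8813 - 0.1414 = 0.7399

0.7399


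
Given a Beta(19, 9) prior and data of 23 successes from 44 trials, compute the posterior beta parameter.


Number of failures = 44 - 23 = 21
Posterior beta = 9 + 21 = 30

30


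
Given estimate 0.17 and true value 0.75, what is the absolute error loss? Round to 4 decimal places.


Absolute error = |estimate - true|
= |-0.58| = 0.58

0.58


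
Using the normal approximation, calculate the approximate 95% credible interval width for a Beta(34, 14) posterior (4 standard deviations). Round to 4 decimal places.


Var(Beta) = 34*14/(48^2 * 49) = 0.0042
SD = 0.0649
Width ~ 4*SD = 0.2597

0.2597


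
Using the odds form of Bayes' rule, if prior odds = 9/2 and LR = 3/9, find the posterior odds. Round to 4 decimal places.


Bayes' rule in odds form: posterior odds = prior odds * LR
= (9 * 3) / (2 * 9)
= 27/18 = 1.5

1.5


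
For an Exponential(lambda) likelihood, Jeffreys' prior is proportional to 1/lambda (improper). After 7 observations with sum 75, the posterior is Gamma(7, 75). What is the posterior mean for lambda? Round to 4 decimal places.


Posterior = Gamma(n, sum_x) = Gamma(7, 75)
Posterior mean = shape/rate = 7/75
= 0.0933

0.0933


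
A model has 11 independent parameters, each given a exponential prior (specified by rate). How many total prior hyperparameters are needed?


Each exponential prior needs 1 hyperparameter (rate).
Total = 1 * 11 = 11

11


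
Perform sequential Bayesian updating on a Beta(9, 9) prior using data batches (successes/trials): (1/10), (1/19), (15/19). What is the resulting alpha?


Accumulate successes: 17
Posterior alpha = prior alpha + sum of successes
= 9 + 17 = 26

26


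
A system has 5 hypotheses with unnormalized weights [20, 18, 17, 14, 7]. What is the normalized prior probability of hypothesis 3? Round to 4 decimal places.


The normalized prior is the weight divided by the total.
Total weight = 76
P(H3) = 17 / 76 = 0.2237

0.2237


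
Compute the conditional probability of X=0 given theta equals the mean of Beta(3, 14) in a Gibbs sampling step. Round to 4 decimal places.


Mean of Beta(3, 14) = 0.1765
P(X=0 | theta=0.1765) = 0.8235

0.8235


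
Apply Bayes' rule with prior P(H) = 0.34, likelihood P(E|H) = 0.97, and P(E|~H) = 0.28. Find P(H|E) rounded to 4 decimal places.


Step 1: Compute marginal P(E) = P(E|H)P(H) + P(E|~H)P(~H)
= 0.97*0.34 + 0.28*0.66 = 0.5146
Step 2: P(H|E) = P(E|H)P(H)/P(E) = 0.3298/0.5146
= 0.6409

0.6409


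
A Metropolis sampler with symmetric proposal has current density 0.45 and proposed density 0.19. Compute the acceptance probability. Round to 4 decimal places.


For symmetric proposals, acceptance = min(1, pi(x*)/pi(x))
= min(1, 0.19/0.45)
= min(1, 0.4222) = 0.4222

0.4222


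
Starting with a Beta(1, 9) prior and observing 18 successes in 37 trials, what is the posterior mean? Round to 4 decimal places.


Posterior parameters: alpha = 1 + 18 = 19
beta = 9 + 19 = 28
Posterior mean = alpha / (alpha + beta) = 19 / 47
= 0.4043

0.4043


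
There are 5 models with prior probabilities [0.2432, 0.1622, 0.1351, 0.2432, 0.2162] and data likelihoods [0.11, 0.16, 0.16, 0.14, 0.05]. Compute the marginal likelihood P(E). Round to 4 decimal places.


P(E) = sum over models of P(M_i) * P(E|M_i)
= 0.2432*0.11 + 0.1622*0.16 + 0.1351*0.16 + 0.2432*0.14 + 0.2162*0.05
= 0.1192

0.1192


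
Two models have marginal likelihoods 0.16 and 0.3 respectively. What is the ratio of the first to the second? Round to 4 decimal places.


Evidence ratio = 0.16 / 0.3
= 0.5333

0.5333


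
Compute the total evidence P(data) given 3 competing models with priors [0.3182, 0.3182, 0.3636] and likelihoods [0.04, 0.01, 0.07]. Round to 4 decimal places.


Marginal likelihood = sum P(model_i) * P(data|model_i)
Model 1: 0.3182 * 0.04 = 0.0127
Model 2: 0.3182 * 0.01 = 0.0032
Model 3: 0.3636 * 0.07 = 0.0255
Total = 0.0414

0.0414


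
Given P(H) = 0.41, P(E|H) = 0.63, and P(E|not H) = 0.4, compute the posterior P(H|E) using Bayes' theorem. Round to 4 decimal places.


By Bayes' theorem: P(H|E) = P(E|H)*P(H) / P(E)
P(E) = P(E|H)*P(H) + P(E|not H)*P(not H)
P(E) = 0.63*0.41 + 0.4*0.59 = 0.4943
P(H|E) = 0.63*0.41 / 0.4943 = 0.5226

0.5226


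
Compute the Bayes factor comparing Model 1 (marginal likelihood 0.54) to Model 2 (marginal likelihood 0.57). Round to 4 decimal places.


BF12 = marginal likelihood of M1 / marginal likelihood of M2
= 0.54/0.57
= 0.9474

0.9474


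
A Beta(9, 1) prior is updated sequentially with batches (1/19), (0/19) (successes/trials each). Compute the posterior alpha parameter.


Sequential conjugate updating is equivalent to a single batch update.
Total successes across all batches = 1
alpha_posterior = alpha_prior + total_successes = 9 + 1
= 10

10


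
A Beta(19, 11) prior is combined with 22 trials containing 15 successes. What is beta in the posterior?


In conjugate updating:
beta_posterior = beta_prior + (n - k)
= 11 + (22 - 15)
= 11 + 7 = 18

18


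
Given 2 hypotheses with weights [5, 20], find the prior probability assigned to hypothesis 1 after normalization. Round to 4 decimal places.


To normalize, divide each weight by the sum of all weights.
Sum = 25
Prior(H1) = 5/25 = 0.2

0.2


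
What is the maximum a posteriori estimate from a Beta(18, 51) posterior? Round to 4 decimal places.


The MAP estimate equals the mode of the distribution.
Mode of Beta(a,b) = (a-1)/(a+b-2)
= 17/67
= 0.2537

0.2537


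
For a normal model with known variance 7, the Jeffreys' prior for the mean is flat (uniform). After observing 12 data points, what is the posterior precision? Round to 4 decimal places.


Jeffreys' prior for normal mean (known variance) is flat.
Prior precision = 0.
Posterior precision = prior_prec + n/sigma^2 = 0 + 12/7
= 1.7143

1.7143


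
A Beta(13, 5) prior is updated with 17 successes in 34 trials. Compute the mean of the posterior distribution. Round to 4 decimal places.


After update: Beta(30, 22)
Mean = 30 / (30 + 22) = 30 / 52
= 0.5769

0.5769


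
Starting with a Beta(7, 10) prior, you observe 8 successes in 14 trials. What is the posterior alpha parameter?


For a Beta-Binomial conjugate model:
Posterior alpha = prior alpha + number of successes
= 7 + 8 = 15

15


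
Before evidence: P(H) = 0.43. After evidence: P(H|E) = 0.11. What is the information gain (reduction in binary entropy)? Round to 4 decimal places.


Prior entropy = 0.9858
Posterior entropy = 0.4999
Information gain = 0.9858 - 0.4999 = 0.4859

0.4859


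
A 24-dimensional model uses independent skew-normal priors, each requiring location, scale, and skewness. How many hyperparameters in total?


Per parameter: 3 (location, scale, and skewness).
Total = 24 * 3 = 72

72


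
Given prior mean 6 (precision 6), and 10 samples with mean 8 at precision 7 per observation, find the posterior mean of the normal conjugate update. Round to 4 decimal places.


The posterior mean is a precision-weighted average of prior and data.
Post. prec. = 6 + 70 = 76
Post. mean = (36 + 560)/76 = 596/76 = 7.8421

7.8421


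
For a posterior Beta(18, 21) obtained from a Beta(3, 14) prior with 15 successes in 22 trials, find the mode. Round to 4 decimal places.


Mode = (alpha - 1) / (alpha + beta - 2)
= 17 / 37
= 0.4595

0.4595


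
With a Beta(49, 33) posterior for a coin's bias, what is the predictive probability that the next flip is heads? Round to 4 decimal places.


The predictive probability equals the posterior mean.
P(next = heads) = alpha / (alpha + beta)
= 49 / 82 = 0.5976

0.5976


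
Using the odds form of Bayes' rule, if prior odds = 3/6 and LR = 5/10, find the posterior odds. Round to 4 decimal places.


Bayes' rule in odds form: posterior odds = prior odds * LR
= (3 * 5) / (6 * 10)
= 15/60 = 0.25

0.25


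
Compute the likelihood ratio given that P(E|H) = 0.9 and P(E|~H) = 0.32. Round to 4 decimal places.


LR = P(E|H) / P(E|~H)
= 0.9 / 0.32 = 2.8125

2.8125


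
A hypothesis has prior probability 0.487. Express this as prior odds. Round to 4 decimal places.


Odds = P(H) / P(not H) = 0.487 / 0.513
= 0.9493

0.9493


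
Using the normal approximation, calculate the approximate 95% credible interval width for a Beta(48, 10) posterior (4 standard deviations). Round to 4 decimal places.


Var(Beta) = 48*10/(58^2 * 59) = 0.0024
SD = 0.0492
Width ~ 4*SD = 0.1967

0.1967
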